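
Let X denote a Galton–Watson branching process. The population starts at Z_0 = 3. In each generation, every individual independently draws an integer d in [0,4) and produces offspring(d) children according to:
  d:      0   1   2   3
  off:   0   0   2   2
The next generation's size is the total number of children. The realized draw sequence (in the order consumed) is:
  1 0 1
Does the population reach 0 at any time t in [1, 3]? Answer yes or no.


yes

gen 0: Z_0=3, draws=[1, 0, 1], offspring=[0, 0, 0], Z_1=0
gen 1: Z_1=0, draws=[], offspring=[], Z_2=0
gen 2: Z_2=0, draws=[], offspring=[], Z_3=0


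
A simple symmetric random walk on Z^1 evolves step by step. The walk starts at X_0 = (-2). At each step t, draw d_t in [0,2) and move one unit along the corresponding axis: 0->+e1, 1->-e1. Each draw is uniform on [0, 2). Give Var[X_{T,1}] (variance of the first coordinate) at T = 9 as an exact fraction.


Outcome values over d=0..1: [1, -1]
Σy = 0, Σy² = 2, M = 2
μ = 0/2 = 0,  σ² = 2/2 − (0)² = 1
Independent increments: Var[X_9] = 9·σ² = 9·(1) = 9

9


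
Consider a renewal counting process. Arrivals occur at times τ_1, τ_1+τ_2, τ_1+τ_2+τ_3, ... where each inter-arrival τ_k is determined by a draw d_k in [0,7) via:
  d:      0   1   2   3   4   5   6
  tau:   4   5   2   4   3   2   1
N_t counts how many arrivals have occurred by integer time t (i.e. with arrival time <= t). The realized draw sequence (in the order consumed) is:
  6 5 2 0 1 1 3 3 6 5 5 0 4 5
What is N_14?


draw d_1=6: τ_1=1, arrival time A_1=1
draw d_2=5: τ_2=2, arrival time A_2=3
draw d_3=2: τ_3=2, arrival time A_3=5
draw d_4=0: τ_4=4, arrival time A_4=9
draw d_5=1: τ_5=5, arrival time A_5=14
draw d_6=1: τ_6=5, arrival time A_6=19
draw d_7=3: τ_7=4, arrival time A_7=23
draw d_8=3: τ_8=4, arrival time A_8=27
draw d_9=6: τ_9=1, arrival time A_9=28
draw d_10=5: τ_10=2, arrival time A_10=30
draw d_11=5: τ_11=2, arrival time A_11=32
draw d_12=0: τ_12=4, arrival time A_12=36
draw d_13=4: τ_13=3, arrival time A_13=39
draw d_14=5: τ_14=2, arrival time A_14=41
N_t over t=0..14: 0:0 1:1 2:1 3:2 4:2 5:3 6:3 7:3 8:3 9:4 10:4 11:4 12:4 13:4 14:5

5


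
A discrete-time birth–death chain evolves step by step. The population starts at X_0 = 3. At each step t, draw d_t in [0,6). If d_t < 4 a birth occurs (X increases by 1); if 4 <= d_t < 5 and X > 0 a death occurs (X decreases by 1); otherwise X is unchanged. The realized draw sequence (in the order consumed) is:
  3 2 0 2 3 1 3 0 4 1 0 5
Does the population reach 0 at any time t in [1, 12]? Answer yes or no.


no

t=0: X=3, d=3 → birth, X_1=4
t=1: X=4, d=2 → birth, X_2=5
t=2: X=5, d=0 → birth, X_3=6
t=3: X=6, d=2 → birth, X_4=7
t=4: X=7, d=3 → birth, X_5=8
t=5: X=8, d=1 → birth, X_6=9
t=6: X=9, d=3 → birth, X_7=10
t=7: X=10, d=0 → birth, X_8=11
t=8: X=11, d=4 → death, X_9=10
t=9: X=10, d=1 → birth, X_10=11
t=10: X=11, d=0 → birth, X_11=12
t=11: X=12, d=5 → hold, X_12=12


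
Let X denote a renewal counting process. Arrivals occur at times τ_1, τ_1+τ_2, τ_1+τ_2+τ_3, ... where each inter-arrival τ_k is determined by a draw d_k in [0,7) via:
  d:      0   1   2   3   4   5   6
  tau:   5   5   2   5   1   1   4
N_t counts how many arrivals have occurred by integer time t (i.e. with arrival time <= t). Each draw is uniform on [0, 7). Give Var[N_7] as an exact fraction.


Inter-arrival values over d=0..6: [5, 5, 2, 5, 1, 1, 4]
Each d has probability 1/7, so the pmf of τ is: f(1) = 2/7, f(2) = 1/7, f(4) = 1/7, f(5) = 3/7
Let p_n(j) = P(N_n = j), with p_0 = [1]. Condition on τ_1: p_n(0) = P(τ > n), and for j >= 1, p_n(j) = Σ_{k<=n} f(k)·p_{n−k}(j−1)
p_1 = [5/7, 2/7]  (j = 0..1)
p_2 = [4/7, 17/49, 4/49]  (j = 0..2)
p_3 = [4/7, 13/49, 48/343, 8/343]  (j = 0..3)
p_4 = [3/7, 19/49, 43/343, 124/2401, 16/2401]  (j = 0..4)
p_5 = [0, 36/49, 65/343, 134/2401, 304/16807, 32/16807]  (j = 0..5)
p_6 = [0, 22/49, 150/343, 201/2401, 8/343, 720/117649, 64/117649]  (j = 0..6)
p_7 = [0, 16/49, 144/343, 71/343, 592/16807, 1088/117649, 1664/823543, 128/823543]  (j = 0..7)
E[N_7] = Σ j·p_7(j) = 1636805/823543;  E[N_7²] = Σ j²·p_7(j) = 3906831/823543
Var[N_7] = 3906831/823543 − (1636805/823543)² = 538312714208/678223072849

538312714208/678223072849


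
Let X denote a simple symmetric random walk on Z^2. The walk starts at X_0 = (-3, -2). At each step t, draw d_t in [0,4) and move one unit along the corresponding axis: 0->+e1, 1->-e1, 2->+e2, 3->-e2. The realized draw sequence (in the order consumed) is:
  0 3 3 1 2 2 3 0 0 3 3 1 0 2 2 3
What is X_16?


(-1, -4)

t=0: X=(-3, -2), d=0 → +e1, X_1=(-2, -2)
t=1: X=(-2, -2), d=3 → -e2, X_2=(-2, -3)
t=2: X=(-2, -3), d=3 → -e2, X_3=(-2, -4)
t=3: X=(-2, -4), d=1 → -e1, X_4=(-3, -4)
t=4: X=(-3, -4), d=2 → +e2, X_5=(-3, -3)
t=5: X=(-3, -3), d=2 → +e2, X_6=(-3, -2)
t=6: X=(-3, -2), d=3 → -e2, X_7=(-3, -3)
t=7: X=(-3, -3), d=0 → +e1, X_8=(-2, -3)
t=8: X=(-2, -3), d=0 → +e1, X_9=(-1, -3)
t=9: X=(-1, -3), d=3 → -e2, X_10=(-1, -4)
t=10: X=(-1, -4), d=3 → -e2, X_11=(-1, -5)
t=11: X=(-1, -5), d=1 → -e1, X_12=(-2, -5)
t=12: X=(-2, -5), d=0 → +e1, X_13=(-1, -5)
t=13: X=(-1, -5), d=2 → +e2, X_14=(-1, -4)
t=14: X=(-1, -4), d=2 → +e2, X_15=(-1, -3)
t=15: X=(-1, -3), d=3 → -e2, X_16=(-1, -4)


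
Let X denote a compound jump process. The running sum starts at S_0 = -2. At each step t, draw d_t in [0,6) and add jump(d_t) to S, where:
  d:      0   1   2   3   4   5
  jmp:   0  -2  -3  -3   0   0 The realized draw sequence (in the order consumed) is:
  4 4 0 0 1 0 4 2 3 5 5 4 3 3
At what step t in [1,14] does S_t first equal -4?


5

t=0: S=-2, d=4, jump=0, S_1=-2
t=1: S=-2, d=4, jump=0, S_2=-2
t=2: S=-2, d=0, jump=0, S_3=-2
t=3: S=-2, d=0, jump=0, S_4=-2
t=4: S=-2, d=1, jump=-2, S_5=-4
t=5: S=-4, d=0, jump=0, S_6=-4
t=6: S=-4, d=4, jump=0, S_7=-4
t=7: S=-4, d=2, jump=-3, S_8=-7
t=8: S=-7, d=3, jump=-3, S_9=-10
t=9: S=-10, d=5, jump=0, S_10=-10
t=10: S=-10, d=5, jump=0, S_11=-10
t=11: S=-10, d=4, jump=0, S_12=-10
t=12: S=-10, d=3, jump=-3, S_13=-13
t=13: S=-13, d=3, jump=-3, S_14=-16


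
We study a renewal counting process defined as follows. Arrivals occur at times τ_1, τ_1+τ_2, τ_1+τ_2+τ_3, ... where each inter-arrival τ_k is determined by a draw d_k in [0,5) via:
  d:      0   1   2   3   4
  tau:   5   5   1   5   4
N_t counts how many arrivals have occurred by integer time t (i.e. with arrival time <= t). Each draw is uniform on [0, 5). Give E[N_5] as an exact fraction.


3531/3125

Inter-arrival values over d=0..4: [5, 5, 1, 5, 4]
Each d has probability 1/5, so the pmf of τ is: f(1) = 1/5, f(4) = 1/5, f(5) = 3/5
Renewal equation for m(n) = E[N_n]: condition on τ_1 = k (if k <= n, one arrival plus a fresh copy on the remaining n−k steps): m(n) = F(n) + Σ_{k<=n} f(k)·m(n−k), where F(n) = P(τ <= n) and m(0) = 0
m(1) = F(1) = 1/5
m(2) = F(2) + f(1)·m(1) = 1/5 + 1/5·1/5 = 6/25
m(3) = F(3) + f(1)·m(2) = 1/5 + 1/5·6/25 = 31/125
m(4) = F(4) + f(1)·m(3) = 2/5 + 1/5·31/125 = 281/625
m(5) = F(5) + f(1)·m(4) + f(4)·m(1) = 1 + 1/5·281/625 + 1/5·1/5 = 3531/3125
E[N_5] = m(5) = 3531/3125


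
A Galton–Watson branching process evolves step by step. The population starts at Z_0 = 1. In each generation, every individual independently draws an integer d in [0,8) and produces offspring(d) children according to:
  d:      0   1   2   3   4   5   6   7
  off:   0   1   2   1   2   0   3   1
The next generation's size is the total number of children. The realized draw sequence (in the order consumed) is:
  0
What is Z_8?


0

gen 0: Z_0=1, draws=[0], offspring=[0], Z_1=0
gen 1: Z_1=0, draws=[], offspring=[], Z_2=0
gen 2: Z_2=0, draws=[], offspring=[], Z_3=0
gen 3: Z_3=0, draws=[], offspring=[], Z_4=0
gen 4: Z_4=0, draws=[], offspring=[], Z_5=0
gen 5: Z_5=0, draws=[], offspring=[], Z_6=0
gen 6: Z_6=0, draws=[], offspring=[], Z_7=0
gen 7: Z_7=0, draws=[], offspring=[], Z_8=0


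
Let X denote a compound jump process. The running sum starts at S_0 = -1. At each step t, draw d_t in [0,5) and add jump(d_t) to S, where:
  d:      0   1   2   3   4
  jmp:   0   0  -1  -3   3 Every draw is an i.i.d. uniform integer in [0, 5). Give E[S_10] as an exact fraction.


Outcome values over d=0..4: [0, 0, -1, -3, 3]
Σy = -1, Σy² = 19, M = 5
μ = -1/5 = -1/5,  σ² = 19/5 − (-1/5)² = 94/25
E[S_10] = -1 + 10·(-1/5) = -3

-3


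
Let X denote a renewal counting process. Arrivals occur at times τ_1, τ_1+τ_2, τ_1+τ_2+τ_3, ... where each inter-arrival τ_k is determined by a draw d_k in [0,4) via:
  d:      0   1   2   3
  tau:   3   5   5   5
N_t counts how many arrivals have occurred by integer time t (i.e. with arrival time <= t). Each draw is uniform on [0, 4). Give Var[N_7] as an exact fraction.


15/256

Inter-arrival values over d=0..3: [3, 5, 5, 5]
Each d has probability 1/4, so the pmf of τ is: f(3) = 1/4, f(5) = 3/4
Let p_n(j) = P(N_n = j), with p_0 = [1]. Condition on τ_1: p_n(0) = P(τ > n), and for j >= 1, p_n(j) = Σ_{k<=n} f(k)·p_{n−k}(j−1)
p_1 = [1]  (j = 0)
p_2 = [1]  (j = 0)
p_3 = [3/4, 1/4]  (j = 0..1)
p_4 = [3/4, 1/4]  (j = 0..1)
p_5 = [0, 1]  (j = 0..1)
p_6 = [0, 15/16, 1/16]  (j = 0..2)
p_7 = [0, 15/16, 1/16]  (j = 0..2)
E[N_7] = Σ j·p_7(j) = 17/16;  E[N_7²] = Σ j²·p_7(j) = 19/16
Var[N_7] = 19/16 − (17/16)² = 15/256


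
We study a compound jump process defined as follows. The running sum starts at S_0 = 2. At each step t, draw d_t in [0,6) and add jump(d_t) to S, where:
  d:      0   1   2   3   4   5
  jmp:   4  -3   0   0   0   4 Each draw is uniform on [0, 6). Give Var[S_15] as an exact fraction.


1105/12

Outcome values over d=0..5: [4, -3, 0, 0, 0, 4]
Σy = 5, Σy² = 41, M = 6
μ = 5/6 = 5/6,  σ² = 41/6 − (5/6)² = 221/36
Independent increments: Var[S_15] = 15·σ² = 15·(221/36) = 1105/12


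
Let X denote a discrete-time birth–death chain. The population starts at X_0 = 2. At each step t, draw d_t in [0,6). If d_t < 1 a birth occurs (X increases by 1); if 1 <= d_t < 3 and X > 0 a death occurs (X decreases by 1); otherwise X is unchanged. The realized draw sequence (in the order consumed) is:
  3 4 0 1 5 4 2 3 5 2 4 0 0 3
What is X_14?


2

t=0: X=2, d=3 → hold, X_1=2
t=1: X=2, d=4 → hold, X_2=2
t=2: X=2, d=0 → birth, X_3=3
t=3: X=3, d=1 → death, X_4=2
t=4: X=2, d=5 → hold, X_5=2
t=5: X=2, d=4 → hold, X_6=2
t=6: X=2, d=2 → death, X_7=1
t=7: X=1, d=3 → hold, X_8=1
t=8: X=1, d=5 → hold, X_9=1
t=9: X=1, d=2 → death, X_10=0
t=10: X=0, d=4 → hold, X_11=0
t=11: X=0, d=0 → birth, X_12=1
t=12: X=1, d=0 → birth, X_13=2
t=13: X=2, d=3 → hold, X_14=2


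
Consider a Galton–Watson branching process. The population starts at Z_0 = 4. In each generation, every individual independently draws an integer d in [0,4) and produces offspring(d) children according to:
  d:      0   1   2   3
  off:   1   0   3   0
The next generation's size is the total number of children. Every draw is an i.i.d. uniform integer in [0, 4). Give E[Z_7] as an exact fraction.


Outcome values over d=0..3: [1, 0, 3, 0]
Σy = 4, Σy² = 10, M = 4
μ = 4/4 = 1,  σ² = 10/4 − (1)² = 3/2
E[Z_0] = 4
E[Z_1] = 1·E[Z_0] = 4
E[Z_2] = 1·E[Z_1] = 4
E[Z_3] = 1·E[Z_2] = 4
E[Z_4] = 1·E[Z_3] = 4
E[Z_5] = 1·E[Z_4] = 4
E[Z_6] = 1·E[Z_5] = 4
E[Z_7] = 1·E[Z_6] = 4

4


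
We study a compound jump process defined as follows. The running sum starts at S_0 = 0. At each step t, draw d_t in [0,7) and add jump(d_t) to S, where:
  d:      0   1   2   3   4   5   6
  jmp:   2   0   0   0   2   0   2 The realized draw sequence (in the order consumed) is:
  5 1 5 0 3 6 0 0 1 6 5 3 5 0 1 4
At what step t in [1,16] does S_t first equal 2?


4

t=0: S=0, d=5, jump=0, S_1=0
t=1: S=0, d=1, jump=0, S_2=0
t=2: S=0, d=5, jump=0, S_3=0
t=3: S=0, d=0, jump=2, S_4=2
t=4: S=2, d=3, jump=0, S_5=2
t=5: S=2, d=6, jump=2, S_6=4
t=6: S=4, d=0, jump=2, S_7=6
t=7: S=6, d=0, jump=2, S_8=8
t=8: S=8, d=1, jump=0, S_9=8
t=9: S=8, d=6, jump=2, S_10=10
t=10: S=10, d=5, jump=0, S_11=10
t=11: S=10, d=3, jump=0, S_12=10
t=12: S=10, d=5, jump=0, S_13=10
t=13: S=10, d=0, jump=2, S_14=12
t=14: S=12, d=1, jump=0, S_15=12
t=15: S=12, d=4, jump=2, S_16=14


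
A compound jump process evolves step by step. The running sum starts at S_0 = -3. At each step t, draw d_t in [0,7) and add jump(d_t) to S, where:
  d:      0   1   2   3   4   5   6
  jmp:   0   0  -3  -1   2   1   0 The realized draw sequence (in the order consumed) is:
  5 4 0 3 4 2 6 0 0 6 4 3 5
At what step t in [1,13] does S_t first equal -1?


t=0: S=-3, d=5, jump=1, S_1=-2
t=1: S=-2, d=4, jump=2, S_2=0
t=2: S=0, d=0, jump=0, S_3=0
t=3: S=0, d=3, jump=-1, S_4=-1
t=4: S=-1, d=4, jump=2, S_5=1
t=5: S=1, d=2, jump=-3, S_6=-2
t=6: S=-2, d=6, jump=0, S_7=-2
t=7: S=-2, d=0, jump=0, S_8=-2
t=8: S=-2, d=0, jump=0, S_9=-2
t=9: S=-2, d=6, jump=0, S_10=-2
t=10: S=-2, d=4, jump=2, S_11=0
t=11: S=0, d=3, jump=-1, S_12=-1
t=12: S=-1, d=5, jump=1, S_13=0

4


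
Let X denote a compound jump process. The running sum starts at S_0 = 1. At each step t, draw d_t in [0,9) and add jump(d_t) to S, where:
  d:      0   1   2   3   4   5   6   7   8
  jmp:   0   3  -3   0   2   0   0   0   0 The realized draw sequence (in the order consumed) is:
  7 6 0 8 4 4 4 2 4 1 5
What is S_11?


9

t=0: S=1, d=7, jump=0, S_1=1
t=1: S=1, d=6, jump=0, S_2=1
t=2: S=1, d=0, jump=0, S_3=1
t=3: S=1, d=8, jump=0, S_4=1
t=4: S=1, d=4, jump=2, S_5=3
t=5: S=3, d=4, jump=2, S_6=5
t=6: S=5, d=4, jump=2, S_7=7
t=7: S=7, d=2, jump=-3, S_8=4
t=8: S=4, d=4, jump=2, S_9=6
t=9: S=6, d=1, jump=3, S_10=9
t=10: S=9, d=5, jump=0, S_11=9


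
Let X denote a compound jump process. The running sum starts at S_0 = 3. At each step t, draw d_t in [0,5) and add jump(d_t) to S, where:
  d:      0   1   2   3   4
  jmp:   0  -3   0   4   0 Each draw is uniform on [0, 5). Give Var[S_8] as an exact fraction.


992/25

Outcome values over d=0..4: [0, -3, 0, 4, 0]
Σy = 1, Σy² = 25, M = 5
μ = 1/5 = 1/5,  σ² = 25/5 − (1/5)² = 124/25
Independent increments: Var[S_8] = 8·σ² = 8·(124/25) = 992/25


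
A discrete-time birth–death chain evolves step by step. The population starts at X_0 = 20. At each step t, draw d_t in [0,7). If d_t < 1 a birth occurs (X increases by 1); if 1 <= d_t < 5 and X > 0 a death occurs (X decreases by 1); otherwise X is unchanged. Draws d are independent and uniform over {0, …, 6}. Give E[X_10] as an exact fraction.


X can drop by at most 1 per step and X_0 = 20 > T = 10, so X_t >= 20 − t >= 10 > 0 for every t <= 10: the floor at 0 (the 'and X > 0' condition) never binds. Hence X_10 = X_0 + Σ_{t<10} Y_t with i.i.d. increments Y_t = y(d_t) ∈ {+1, −1, 0}.
Outcome values over d=0..6: [1, -1, -1, -1, -1, 0, 0]
Σy = -3, Σy² = 5, M = 7
μ = -3/7 = -3/7,  σ² = 5/7 − (-3/7)² = 26/49
E[X_10] = 20 + 10·(-3/7) = 110/7

110/7


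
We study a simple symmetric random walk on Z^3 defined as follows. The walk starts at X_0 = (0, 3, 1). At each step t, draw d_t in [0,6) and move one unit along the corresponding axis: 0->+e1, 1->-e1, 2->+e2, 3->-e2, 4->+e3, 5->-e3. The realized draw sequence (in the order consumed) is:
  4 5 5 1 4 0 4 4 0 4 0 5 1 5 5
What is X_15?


(1, 3, 1)

t=0: X=(0, 3, 1), d=4 → +e3, X_1=(0, 3, 2)
t=1: X=(0, 3, 2), d=5 → -e3, X_2=(0, 3, 1)
t=2: X=(0, 3, 1), d=5 → -e3, X_3=(0, 3, 0)
t=3: X=(0, 3, 0), d=1 → -e1, X_4=(-1, 3, 0)
t=4: X=(-1, 3, 0), d=4 → +e3, X_5=(-1, 3, 1)
t=5: X=(-1, 3, 1), d=0 → +e1, X_6=(0, 3, 1)
t=6: X=(0, 3, 1), d=4 → +e3, X_7=(0, 3, 2)
t=7: X=(0, 3, 2), d=4 → +e3, X_8=(0, 3, 3)
t=8: X=(0, 3, 3), d=0 → +e1, X_9=(1, 3, 3)
t=9: X=(1, 3, 3), d=4 → +e3, X_10=(1, 3, 4)
t=10: X=(1, 3, 4), d=0 → +e1, X_11=(2, 3, 4)
t=11: X=(2, 3, 4), d=5 → -e3, X_12=(2, 3, 3)
t=12: X=(2, 3, 3), d=1 → -e1, X_13=(1, 3, 3)
t=13: X=(1, 3, 3), d=5 → -e3, X_14=(1, 3, 2)
t=14: X=(1, 3, 2), d=5 → -e3, X_15=(1, 3, 1)


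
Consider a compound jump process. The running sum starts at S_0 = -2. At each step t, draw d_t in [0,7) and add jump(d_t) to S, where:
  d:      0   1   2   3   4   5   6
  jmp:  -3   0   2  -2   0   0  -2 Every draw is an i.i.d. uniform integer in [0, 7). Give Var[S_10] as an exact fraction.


1220/49

Outcome values over d=0..6: [-3, 0, 2, -2, 0, 0, -2]
Σy = -5, Σy² = 21, M = 7
μ = -5/7 = -5/7,  σ² = 21/7 − (-5/7)² = 122/49
Independent increments: Var[S_10] = 10·σ² = 10·(122/49) = 1220/49


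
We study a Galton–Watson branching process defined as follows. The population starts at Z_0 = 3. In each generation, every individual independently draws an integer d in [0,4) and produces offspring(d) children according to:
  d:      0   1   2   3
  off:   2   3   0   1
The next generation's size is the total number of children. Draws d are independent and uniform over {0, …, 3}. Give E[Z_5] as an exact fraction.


Outcome values over d=0..3: [2, 3, 0, 1]
Σy = 6, Σy² = 14, M = 4
μ = 6/4 = 3/2,  σ² = 14/4 − (3/2)² = 5/4
E[Z_0] = 3
E[Z_1] = 3/2·E[Z_0] = 9/2
E[Z_2] = 3/2·E[Z_1] = 27/4
E[Z_3] = 3/2·E[Z_2] = 81/8
E[Z_4] = 3/2·E[Z_3] = 243/16
E[Z_5] = 3/2·E[Z_4] = 729/32

729/32


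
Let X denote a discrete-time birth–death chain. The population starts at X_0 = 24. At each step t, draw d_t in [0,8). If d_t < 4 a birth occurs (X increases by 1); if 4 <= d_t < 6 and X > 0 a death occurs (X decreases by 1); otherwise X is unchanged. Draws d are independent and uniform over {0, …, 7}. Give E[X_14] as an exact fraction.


X can drop by at most 1 per step and X_0 = 24 > T = 14, so X_t >= 24 − t >= 10 > 0 for every t <= 14: the floor at 0 (the 'and X > 0' condition) never binds. Hence X_14 = X_0 + Σ_{t<14} Y_t with i.i.d. increments Y_t = y(d_t) ∈ {+1, −1, 0}.
Outcome values over d=0..7: [1, 1, 1, 1, -1, -1, 0, 0]
Σy = 2, Σy² = 6, M = 8
μ = 2/8 = 1/4,  σ² = 6/8 − (1/4)² = 11/16
E[X_14] = 24 + 14·(1/4) = 55/2

55/2


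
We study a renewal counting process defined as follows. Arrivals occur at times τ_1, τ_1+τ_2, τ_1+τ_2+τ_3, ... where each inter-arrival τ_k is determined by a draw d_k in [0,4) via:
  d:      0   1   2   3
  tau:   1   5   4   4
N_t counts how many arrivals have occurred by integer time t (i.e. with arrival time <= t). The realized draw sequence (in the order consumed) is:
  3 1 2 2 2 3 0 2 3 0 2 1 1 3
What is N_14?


draw d_1=3: τ_1=4, arrival time A_1=4
draw d_2=1: τ_2=5, arrival time A_2=9
draw d_3=2: τ_3=4, arrival time A_3=13
draw d_4=2: τ_4=4, arrival time A_4=17
draw d_5=2: τ_5=4, arrival time A_5=21
draw d_6=3: τ_6=4, arrival time A_6=25
draw d_7=0: τ_7=1, arrival time A_7=26
draw d_8=2: τ_8=4, arrival time A_8=30
draw d_9=3: τ_9=4, arrival time A_9=34
draw d_10=0: τ_10=1, arrival time A_10=35
draw d_11=2: τ_11=4, arrival time A_11=39
draw d_12=1: τ_12=5, arrival time A_12=44
draw d_13=1: τ_13=5, arrival time A_13=49
draw d_14=3: τ_14=4, arrival time A_14=53
N_t over t=0..14: 0:0 1:0 2:0 3:0 4:1 5:1 6:1 7:1 8:1 9:2 10:2 11:2 12:2 13:3 14:3

3


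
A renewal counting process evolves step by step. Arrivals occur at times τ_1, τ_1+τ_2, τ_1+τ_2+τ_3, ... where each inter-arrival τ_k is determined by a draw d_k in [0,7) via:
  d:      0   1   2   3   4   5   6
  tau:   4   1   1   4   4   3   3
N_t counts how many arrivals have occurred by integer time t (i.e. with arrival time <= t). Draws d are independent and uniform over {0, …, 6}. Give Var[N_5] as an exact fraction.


131708904/282475249

Inter-arrival values over d=0..6: [4, 1, 1, 4, 4, 3, 3]
Each d has probability 1/7, so the pmf of τ is: f(1) = 2/7, f(3) = 2/7, f(4) = 3/7
Let p_n(j) = P(N_n = j), with p_0 = [1]. Condition on τ_1: p_n(0) = P(τ > n), and for j >= 1, p_n(j) = Σ_{k<=n} f(k)·p_{n−k}(j−1)
p_1 = [5/7, 2/7]  (j = 0..1)
p_2 = [5/7, 10/49, 4/49]  (j = 0..2)
p_3 = [3/7, 24/49, 20/343, 8/343]  (j = 0..3)
p_4 = [0, 37/49, 76/343, 40/2401, 16/2401]  (j = 0..4)
p_5 = [0, 25/49, 136/343, 208/2401, 80/16807, 32/16807]  (j = 0..5)
E[N_5] = Σ j·p_5(j) = 26751/16807;  E[N_5²] = Σ j²·p_5(j) = 50415/16807
Var[N_5] = 50415/16807 − (26751/16807)² = 131708904/282475249


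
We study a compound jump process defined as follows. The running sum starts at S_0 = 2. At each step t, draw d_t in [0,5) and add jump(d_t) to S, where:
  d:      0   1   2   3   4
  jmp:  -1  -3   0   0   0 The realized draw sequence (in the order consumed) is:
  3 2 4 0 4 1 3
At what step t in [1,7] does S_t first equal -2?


t=0: S=2, d=3, jump=0, S_1=2
t=1: S=2, d=2, jump=0, S_2=2
t=2: S=2, d=4, jump=0, S_3=2
t=3: S=2, d=0, jump=-1, S_4=1
t=4: S=1, d=4, jump=0, S_5=1
t=5: S=1, d=1, jump=-3, S_6=-2
t=6: S=-2, d=3, jump=0, S_7=-2

6


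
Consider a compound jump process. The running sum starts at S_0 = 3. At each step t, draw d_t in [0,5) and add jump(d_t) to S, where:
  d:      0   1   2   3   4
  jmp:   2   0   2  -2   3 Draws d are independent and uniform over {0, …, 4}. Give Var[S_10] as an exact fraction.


Outcome values over d=0..4: [2, 0, 2, -2, 3]
Σy = 5, Σy² = 21, M = 5
μ = 5/5 = 1,  σ² = 21/5 − (1)² = 16/5
Independent increments: Var[S_10] = 10·σ² = 10·(16/5) = 32

32


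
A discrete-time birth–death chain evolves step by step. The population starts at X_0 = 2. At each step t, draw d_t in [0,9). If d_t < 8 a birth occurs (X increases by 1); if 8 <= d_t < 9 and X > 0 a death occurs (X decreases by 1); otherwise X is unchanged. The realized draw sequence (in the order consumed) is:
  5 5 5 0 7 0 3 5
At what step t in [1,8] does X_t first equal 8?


t=0: X=2, d=5 → birth, X_1=3
t=1: X=3, d=5 → birth, X_2=4
t=2: X=4, d=5 → birth, X_3=5
t=3: X=5, d=0 → birth, X_4=6
t=4: X=6, d=7 → birth, X_5=7
t=5: X=7, d=0 → birth, X_6=8
t=6: X=8, d=3 → birth, X_7=9
t=7: X=9, d=5 → birth, X_8=10

6


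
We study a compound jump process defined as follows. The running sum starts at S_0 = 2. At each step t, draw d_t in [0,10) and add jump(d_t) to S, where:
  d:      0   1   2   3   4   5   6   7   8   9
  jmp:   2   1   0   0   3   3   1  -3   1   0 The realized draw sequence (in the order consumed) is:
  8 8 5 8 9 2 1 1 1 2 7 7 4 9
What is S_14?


t=0: S=2, d=8, jump=1, S_1=3
t=1: S=3, d=8, jump=1, S_2=4
t=2: S=4, d=5, jump=3, S_3=7
t=3: S=7, d=8, jump=1, S_4=8
t=4: S=8, d=9, jump=0, S_5=8
t=5: S=8, d=2, jump=0, S_6=8
t=6: S=8, d=1, jump=1, S_7=9
t=7: S=9, d=1, jump=1, S_8=10
t=8: S=10, d=1, jump=1, S_9=11
t=9: S=11, d=2, jump=0, S_10=11
t=10: S=11, d=7, jump=-3, S_11=8
t=11: S=8, d=7, jump=-3, S_12=5
t=12: S=5, d=4, jump=3, S_13=8
t=13: S=8, d=9, jump=0, S_14=8

8


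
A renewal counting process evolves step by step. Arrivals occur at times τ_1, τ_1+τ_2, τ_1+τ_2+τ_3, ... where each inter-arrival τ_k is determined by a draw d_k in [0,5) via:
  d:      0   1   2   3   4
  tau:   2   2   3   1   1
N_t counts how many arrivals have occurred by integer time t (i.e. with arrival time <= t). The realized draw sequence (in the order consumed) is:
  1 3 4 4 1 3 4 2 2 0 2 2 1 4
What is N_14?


8

draw d_1=1: τ_1=2, arrival time A_1=2
draw d_2=3: τ_2=1, arrival time A_2=3
draw d_3=4: τ_3=1, arrival time A_3=4
draw d_4=4: τ_4=1, arrival time A_4=5
draw d_5=1: τ_5=2, arrival time A_5=7
draw d_6=3: τ_6=1, arrival time A_6=8
draw d_7=4: τ_7=1, arrival time A_7=9
draw d_8=2: τ_8=3, arrival time A_8=12
draw d_9=2: τ_9=3, arrival time A_9=15
draw d_10=0: τ_10=2, arrival time A_10=17
draw d_11=2: τ_11=3, arrival time A_11=20
draw d_12=2: τ_12=3, arrival time A_12=23
draw d_13=1: τ_13=2, arrival time A_13=25
draw d_14=4: τ_14=1, arrival time A_14=26
N_t over t=0..14: 0:0 1:0 2:1 3:2 4:3 5:4 6:4 7:5 8:6 9:7 10:7 11:7 12:8 13:8 14:8


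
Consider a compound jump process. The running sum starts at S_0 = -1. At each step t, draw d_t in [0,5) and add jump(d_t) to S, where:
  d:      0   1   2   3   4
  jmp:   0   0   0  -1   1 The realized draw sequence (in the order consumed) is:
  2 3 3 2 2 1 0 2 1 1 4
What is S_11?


-2

t=0: S=-1, d=2, jump=0, S_1=-1
t=1: S=-1, d=3, jump=-1, S_2=-2
t=2: S=-2, d=3, jump=-1, S_3=-3
t=3: S=-3, d=2, jump=0, S_4=-3
t=4: S=-3, d=2, jump=0, S_5=-3
t=5: S=-3, d=1, jump=0, S_6=-3
t=6: S=-3, d=0, jump=0, S_7=-3
t=7: S=-3, d=2, jump=0, S_8=-3
t=8: S=-3, d=1, jump=0, S_9=-3
t=9: S=-3, d=1, jump=0, S_10=-3
t=10: S=-3, d=4, jump=1, S_11=-2


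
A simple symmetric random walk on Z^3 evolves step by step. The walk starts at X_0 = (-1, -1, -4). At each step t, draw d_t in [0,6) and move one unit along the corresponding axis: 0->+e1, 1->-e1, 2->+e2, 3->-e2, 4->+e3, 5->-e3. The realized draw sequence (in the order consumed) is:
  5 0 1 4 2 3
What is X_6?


t=0: X=(-1, -1, -4), d=5 → -e3, X_1=(-1, -1, -5)
t=1: X=(-1, -1, -5), d=0 → +e1, X_2=(0, -1, -5)
t=2: X=(0, -1, -5), d=1 → -e1, X_3=(-1, -1, -5)
t=3: X=(-1, -1, -5), d=4 → +e3, X_4=(-1, -1, -4)
t=4: X=(-1, -1, -4), d=2 → +e2, X_5=(-1, 0, -4)
t=5: X=(-1, 0, -4), d=3 → -e2, X_6=(-1, -1, -4)

(-1, -1, -4)


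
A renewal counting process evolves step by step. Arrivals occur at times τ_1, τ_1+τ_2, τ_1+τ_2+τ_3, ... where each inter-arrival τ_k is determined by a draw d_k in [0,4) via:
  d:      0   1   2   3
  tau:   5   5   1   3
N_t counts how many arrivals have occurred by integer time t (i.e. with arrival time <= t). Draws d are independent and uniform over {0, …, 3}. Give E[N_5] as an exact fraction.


Inter-arrival values over d=0..3: [5, 5, 1, 3]
Each d has probability 1/4, so the pmf of τ is: f(1) = 1/4, f(3) = 1/4, f(5) = 1/2
Renewal equation for m(n) = E[N_n]: condition on τ_1 = k (if k <= n, one arrival plus a fresh copy on the remaining n−k steps): m(n) = F(n) + Σ_{k<=n} f(k)·m(n−k), where F(n) = P(τ <= n) and m(0) = 0
m(1) = F(1) = 1/4
m(2) = F(2) + f(1)·m(1) = 1/4 + 1/4·1/4 = 5/16
m(3) = F(3) + f(1)·m(2) = 1/2 + 1/4·5/16 = 37/64
m(4) = F(4) + f(1)·m(3) + f(3)·m(1) = 1/2 + 1/4·37/64 + 1/4·1/4 = 181/256
m(5) = F(5) + f(1)·m(4) + f(3)·m(2) = 1 + 1/4·181/256 + 1/4·5/16 = 1285/1024
E[N_5] = m(5) = 1285/1024

1285/1024


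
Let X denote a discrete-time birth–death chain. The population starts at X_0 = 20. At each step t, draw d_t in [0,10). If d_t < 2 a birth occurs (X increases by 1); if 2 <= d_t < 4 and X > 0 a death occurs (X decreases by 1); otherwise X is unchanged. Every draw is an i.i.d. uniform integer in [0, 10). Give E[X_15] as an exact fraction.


X can drop by at most 1 per step and X_0 = 20 > T = 15, so X_t >= 20 − t >= 5 > 0 for every t <= 15: the floor at 0 (the 'and X > 0' condition) never binds. Hence X_15 = X_0 + Σ_{t<15} Y_t with i.i.d. increments Y_t = y(d_t) ∈ {+1, −1, 0}.
Outcome values over d=0..9: [1, 1, -1, -1, 0, 0, 0, 0, 0, 0]
Σy = 0, Σy² = 4, M = 10
μ = 0/10 = 0,  σ² = 4/10 − (0)² = 2/5
E[X_15] = 20 + 15·(0) = 20

20


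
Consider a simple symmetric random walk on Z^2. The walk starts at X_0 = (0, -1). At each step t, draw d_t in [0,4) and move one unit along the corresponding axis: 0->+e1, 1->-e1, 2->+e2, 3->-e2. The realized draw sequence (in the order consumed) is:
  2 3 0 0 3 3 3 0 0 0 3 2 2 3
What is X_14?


(5, -4)

t=0: X=(0, -1), d=2 → +e2, X_1=(0, 0)
t=1: X=(0, 0), d=3 → -e2, X_2=(0, -1)
t=2: X=(0, -1), d=0 → +e1, X_3=(1, -1)
t=3: X=(1, -1), d=0 → +e1, X_4=(2, -1)
t=4: X=(2, -1), d=3 → -e2, X_5=(2, -2)
t=5: X=(2, -2), d=3 → -e2, X_6=(2, -3)
t=6: X=(2, -3), d=3 → -e2, X_7=(2, -4)
t=7: X=(2, -4), d=0 → +e1, X_8=(3, -4)
t=8: X=(3, -4), d=0 → +e1, X_9=(4, -4)
t=9: X=(4, -4), d=0 → +e1, X_10=(5, -4)
t=10: X=(5, -4), d=3 → -e2, X_11=(5, -5)
t=11: X=(5, -5), d=2 → +e2, X_12=(5, -4)
t=12: X=(5, -4), d=2 → +e2, X_13=(5, -3)
t=13: X=(5, -3), d=3 → -e2, X_14=(5, -4)


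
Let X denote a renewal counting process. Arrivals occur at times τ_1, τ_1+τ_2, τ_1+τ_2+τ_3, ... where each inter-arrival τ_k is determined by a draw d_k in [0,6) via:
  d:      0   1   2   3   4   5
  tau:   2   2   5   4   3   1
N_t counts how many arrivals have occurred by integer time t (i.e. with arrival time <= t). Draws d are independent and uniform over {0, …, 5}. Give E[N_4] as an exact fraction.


Inter-arrival values over d=0..5: [2, 2, 5, 4, 3, 1]
Each d has probability 1/6, so the pmf of τ is: f(1) = 1/6, f(2) = 1/3, f(3) = 1/6, f(4) = 1/6, f(5) = 1/6
Renewal equation for m(n) = E[N_n]: condition on τ_1 = k (if k <= n, one arrival plus a fresh copy on the remaining n−k steps): m(n) = F(n) + Σ_{k<=n} f(k)·m(n−k), where F(n) = P(τ <= n) and m(0) = 0
m(1) = F(1) = 1/6
m(2) = F(2) + f(1)·m(1) = 1/2 + 1/6·1/6 = 19/36
m(3) = F(3) + f(1)·m(2) + f(2)·m(1) = 2/3 + 1/6·19/36 + 1/3·1/6 = 175/216
m(4) = F(4) + f(1)·m(3) + f(2)·m(2) + f(3)·m(1) = 5/6 + 1/6·175/216 + 1/3·19/36 + 1/6·1/6 = 1519/1296
E[N_4] = m(4) = 1519/1296

1519/1296


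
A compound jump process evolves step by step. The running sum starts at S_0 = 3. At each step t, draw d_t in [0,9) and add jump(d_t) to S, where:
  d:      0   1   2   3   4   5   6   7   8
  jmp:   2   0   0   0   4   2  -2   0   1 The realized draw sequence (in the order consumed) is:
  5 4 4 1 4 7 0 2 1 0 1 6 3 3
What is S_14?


t=0: S=3, d=5, jump=2, S_1=5
t=1: S=5, d=4, jump=4, S_2=9
t=2: S=9, d=4, jump=4, S_3=13
t=3: S=13, d=1, jump=0, S_4=13
t=4: S=13, d=4, jump=4, S_5=17
t=5: S=17, d=7, jump=0, S_6=17
t=6: S=17, d=0, jump=2, S_7=19
t=7: S=19, d=2, jump=0, S_8=19
t=8: S=19, d=1, jump=0, S_9=19
t=9: S=19, d=0, jump=2, S_10=21
t=10: S=21, d=1, jump=0, S_11=21
t=11: S=21, d=6, jump=-2, S_12=19
t=12: S=19, d=3, jump=0, S_13=19
t=13: S=19, d=3, jump=0, S_14=19

19


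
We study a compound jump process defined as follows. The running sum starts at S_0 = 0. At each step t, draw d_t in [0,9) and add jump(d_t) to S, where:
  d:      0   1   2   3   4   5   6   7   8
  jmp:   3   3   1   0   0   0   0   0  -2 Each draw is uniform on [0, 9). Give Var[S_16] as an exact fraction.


Outcome values over d=0..8: [3, 3, 1, 0, 0, 0, 0, 0, -2]
Σy = 5, Σy² = 23, M = 9
μ = 5/9 = 5/9,  σ² = 23/9 − (5/9)² = 182/81
Independent increments: Var[S_16] = 16·σ² = 16·(182/81) = 2912/81

2912/81


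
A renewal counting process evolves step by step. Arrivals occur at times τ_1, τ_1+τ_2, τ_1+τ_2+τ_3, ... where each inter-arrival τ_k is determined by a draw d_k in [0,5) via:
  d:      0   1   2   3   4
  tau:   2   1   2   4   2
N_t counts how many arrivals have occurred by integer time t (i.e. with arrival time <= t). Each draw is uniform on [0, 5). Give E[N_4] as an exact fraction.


Inter-arrival values over d=0..4: [2, 1, 2, 4, 2]
Each d has probability 1/5, so the pmf of τ is: f(1) = 1/5, f(2) = 3/5, f(4) = 1/5
Renewal equation for m(n) = E[N_n]: condition on τ_1 = k (if k <= n, one arrival plus a fresh copy on the remaining n−k steps): m(n) = F(n) + Σ_{k<=n} f(k)·m(n−k), where F(n) = P(τ <= n) and m(0) = 0
m(1) = F(1) = 1/5
m(2) = F(2) + f(1)·m(1) = 4/5 + 1/5·1/5 = 21/25
m(3) = F(3) + f(1)·m(2) + f(2)·m(1) = 4/5 + 1/5·21/25 + 3/5·1/5 = 136/125
m(4) = F(4) + f(1)·m(3) + f(2)·m(2) = 1 + 1/5·136/125 + 3/5·21/25 = 1076/625
E[N_4] = m(4) = 1076/625

1076/625


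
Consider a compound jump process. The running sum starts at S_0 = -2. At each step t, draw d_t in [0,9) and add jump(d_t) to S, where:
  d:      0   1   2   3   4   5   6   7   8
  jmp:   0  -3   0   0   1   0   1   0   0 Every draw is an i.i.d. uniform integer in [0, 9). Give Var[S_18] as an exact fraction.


Outcome values over d=0..8: [0, -3, 0, 0, 1, 0, 1, 0, 0]
Σy = -1, Σy² = 11, M = 9
μ = -1/9 = -1/9,  σ² = 11/9 − (-1/9)² = 98/81
Independent increments: Var[S_18] = 18·σ² = 18·(98/81) = 196/9

196/9


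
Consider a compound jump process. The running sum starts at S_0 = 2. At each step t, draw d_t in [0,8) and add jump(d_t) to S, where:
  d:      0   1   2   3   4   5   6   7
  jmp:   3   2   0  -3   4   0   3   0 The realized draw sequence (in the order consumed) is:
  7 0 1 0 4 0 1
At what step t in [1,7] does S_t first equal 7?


t=0: S=2, d=7, jump=0, S_1=2
t=1: S=2, d=0, jump=3, S_2=5
t=2: S=5, d=1, jump=2, S_3=7
t=3: S=7, d=0, jump=3, S_4=10
t=4: S=10, d=4, jump=4, S_5=14
t=5: S=14, d=0, jump=3, S_6=17
t=6: S=17, d=1, jump=2, S_7=19

3


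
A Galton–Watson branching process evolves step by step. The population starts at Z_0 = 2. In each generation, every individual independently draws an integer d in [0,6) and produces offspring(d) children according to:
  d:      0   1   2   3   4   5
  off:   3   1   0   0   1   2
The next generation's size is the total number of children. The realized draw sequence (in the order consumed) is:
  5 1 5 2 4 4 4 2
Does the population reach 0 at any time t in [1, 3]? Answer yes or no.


no

gen 0: Z_0=2, draws=[5, 1], offspring=[2, 1], Z_1=3
gen 1: Z_1=3, draws=[5, 2, 4], offspring=[2, 0, 1], Z_2=3
gen 2: Z_2=3, draws=[4, 4, 2], offspring=[1, 1, 0], Z_3=2


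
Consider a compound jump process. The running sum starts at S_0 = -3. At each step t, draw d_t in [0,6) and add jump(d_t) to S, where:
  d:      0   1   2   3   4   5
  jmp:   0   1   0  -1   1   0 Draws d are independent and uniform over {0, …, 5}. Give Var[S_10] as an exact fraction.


Outcome values over d=0..5: [0, 1, 0, -1, 1, 0]
Σy = 1, Σy² = 3, M = 6
μ = 1/6 = 1/6,  σ² = 3/6 − (1/6)² = 17/36
Independent increments: Var[S_10] = 10·σ² = 10·(17/36) = 85/18

85/18


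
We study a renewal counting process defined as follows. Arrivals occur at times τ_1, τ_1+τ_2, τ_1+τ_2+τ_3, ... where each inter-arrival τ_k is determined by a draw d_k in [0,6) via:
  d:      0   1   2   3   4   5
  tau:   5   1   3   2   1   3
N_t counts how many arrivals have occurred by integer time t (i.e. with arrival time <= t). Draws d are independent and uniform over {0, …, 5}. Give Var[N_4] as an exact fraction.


Inter-arrival values over d=0..5: [5, 1, 3, 2, 1, 3]
Each d has probability 1/6, so the pmf of τ is: f(1) = 1/3, f(2) = 1/6, f(3) = 1/3, f(5) = 1/6
Let p_n(j) = P(N_n = j), with p_0 = [1]. Condition on τ_1: p_n(0) = P(τ > n), and for j >= 1, p_n(j) = Σ_{k<=n} f(k)·p_{n−k}(j−1)
p_1 = [2/3, 1/3]  (j = 0..1)
p_2 = [1/2, 7/18, 1/9]  (j = 0..2)
p_3 = [1/6, 11/18, 5/27, 1/27]  (j = 0..3)
p_4 = [1/6, 13/36, 41/108, 13/162, 1/81]  (j = 0..4)
E[N_4] = Σ j·p_4(j) = 457/324;  E[N_4²] = Σ j²·p_4(j) = 907/324
Var[N_4] = 907/324 − (457/324)² = 85019/104976

85019/104976


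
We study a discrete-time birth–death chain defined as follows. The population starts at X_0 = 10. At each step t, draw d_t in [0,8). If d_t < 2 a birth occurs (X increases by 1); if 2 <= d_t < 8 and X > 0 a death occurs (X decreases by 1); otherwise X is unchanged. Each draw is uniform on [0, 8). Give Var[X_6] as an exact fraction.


X can drop by at most 1 per step and X_0 = 10 > T = 6, so X_t >= 10 − t >= 4 > 0 for every t <= 6: the floor at 0 (the 'and X > 0' condition) never binds. Hence X_6 = X_0 + Σ_{t<6} Y_t with i.i.d. increments Y_t = y(d_t) ∈ {+1, −1, 0}.
Outcome values over d=0..7: [1, 1, -1, -1, -1, -1, -1, -1]
Σy = -4, Σy² = 8, M = 8
μ = -4/8 = -1/2,  σ² = 8/8 − (-1/2)² = 3/4
Independent increments: Var[X_6] = 6·σ² = 6·(3/4) = 9/2

9/2


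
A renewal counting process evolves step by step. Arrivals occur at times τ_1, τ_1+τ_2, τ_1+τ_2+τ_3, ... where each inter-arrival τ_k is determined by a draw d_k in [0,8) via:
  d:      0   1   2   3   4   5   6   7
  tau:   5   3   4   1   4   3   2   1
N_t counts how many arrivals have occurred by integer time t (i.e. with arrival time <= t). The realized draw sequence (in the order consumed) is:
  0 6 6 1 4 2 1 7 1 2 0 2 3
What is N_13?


4

draw d_1=0: τ_1=5, arrival time A_1=5
draw d_2=6: τ_2=2, arrival time A_2=7
draw d_3=6: τ_3=2, arrival time A_3=9
draw d_4=1: τ_4=3, arrival time A_4=12
draw d_5=4: τ_5=4, arrival time A_5=16
draw d_6=2: τ_6=4, arrival time A_6=20
draw d_7=1: τ_7=3, arrival time A_7=23
draw d_8=7: τ_8=1, arrival time A_8=24
draw d_9=1: τ_9=3, arrival time A_9=27
draw d_10=2: τ_10=4, arrival time A_10=31
draw d_11=0: τ_11=5, arrival time A_11=36
draw d_12=2: τ_12=4, arrival time A_12=40
draw d_13=3: τ_13=1, arrival time A_13=41
N_t over t=0..13: 0:0 1:0 2:0 3:0 4:0 5:1 6:1 7:2 8:2 9:3 10:3 11:3 12:4 13:4


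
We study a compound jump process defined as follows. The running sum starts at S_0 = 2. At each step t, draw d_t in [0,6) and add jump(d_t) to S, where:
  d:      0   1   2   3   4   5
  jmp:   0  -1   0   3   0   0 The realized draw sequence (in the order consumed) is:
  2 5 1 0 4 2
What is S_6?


1

t=0: S=2, d=2, jump=0, S_1=2
t=1: S=2, d=5, jump=0, S_2=2
t=2: S=2, d=1, jump=-1, S_3=1
t=3: S=1, d=0, jump=0, S_4=1
t=4: S=1, d=4, jump=0, S_5=1
t=5: S=1, d=2, jump=0, S_6=1


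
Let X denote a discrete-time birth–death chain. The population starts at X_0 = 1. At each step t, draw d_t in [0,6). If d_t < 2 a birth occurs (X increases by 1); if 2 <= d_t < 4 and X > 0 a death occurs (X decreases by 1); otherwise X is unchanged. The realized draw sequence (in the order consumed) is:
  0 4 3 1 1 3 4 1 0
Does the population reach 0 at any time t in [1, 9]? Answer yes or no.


no

t=0: X=1, d=0 → birth, X_1=2
t=1: X=2, d=4 → hold, X_2=2
t=2: X=2, d=3 → death, X_3=1
t=3: X=1, d=1 → birth, X_4=2
t=4: X=2, d=1 → birth, X_5=3
t=5: X=3, d=3 → death, X_6=2
t=6: X=2, d=4 → hold, X_7=2
t=7: X=2, d=1 → birth, X_8=3
t=8: X=3, d=0 → birth, X_9=4


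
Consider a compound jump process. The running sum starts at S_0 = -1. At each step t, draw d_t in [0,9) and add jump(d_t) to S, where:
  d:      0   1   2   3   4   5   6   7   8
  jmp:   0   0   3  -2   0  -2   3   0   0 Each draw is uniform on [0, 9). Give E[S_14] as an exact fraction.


19/9

Outcome values over d=0..8: [0, 0, 3, -2, 0, -2, 3, 0, 0]
Σy = 2, Σy² = 26, M = 9
μ = 2/9 = 2/9,  σ² = 26/9 − (2/9)² = 230/81
E[S_14] = -1 + 14·(2/9) = 19/9


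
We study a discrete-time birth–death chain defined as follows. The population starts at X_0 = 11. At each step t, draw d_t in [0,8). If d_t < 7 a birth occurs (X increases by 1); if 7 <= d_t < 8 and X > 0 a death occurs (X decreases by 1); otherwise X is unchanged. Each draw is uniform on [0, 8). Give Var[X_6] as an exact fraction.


21/8

X can drop by at most 1 per step and X_0 = 11 > T = 6, so X_t >= 11 − t >= 5 > 0 for every t <= 6: the floor at 0 (the 'and X > 0' condition) never binds. Hence X_6 = X_0 + Σ_{t<6} Y_t with i.i.d. increments Y_t = y(d_t) ∈ {+1, −1, 0}.
Outcome values over d=0..7: [1, 1, 1, 1, 1, 1, 1, -1]
Σy = 6, Σy² = 8, M = 8
μ = 6/8 = 3/4,  σ² = 8/8 − (3/4)² = 7/16
Independent increments: Var[X_6] = 6·σ² = 6·(7/16) = 21/8


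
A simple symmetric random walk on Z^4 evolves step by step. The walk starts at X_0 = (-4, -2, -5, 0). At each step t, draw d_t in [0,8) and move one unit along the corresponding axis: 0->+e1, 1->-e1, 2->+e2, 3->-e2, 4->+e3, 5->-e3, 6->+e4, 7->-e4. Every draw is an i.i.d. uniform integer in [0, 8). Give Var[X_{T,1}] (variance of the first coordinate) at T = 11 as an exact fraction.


11/4

Outcome values over d=0..7: [1, -1, 0, 0, 0, 0, 0, 0]
Σy = 0, Σy² = 2, M = 8
μ = 0/8 = 0,  σ² = 2/8 − (0)² = 1/4
Independent increments: Var[X_11] = 11·σ² = 11·(1/4) = 11/4


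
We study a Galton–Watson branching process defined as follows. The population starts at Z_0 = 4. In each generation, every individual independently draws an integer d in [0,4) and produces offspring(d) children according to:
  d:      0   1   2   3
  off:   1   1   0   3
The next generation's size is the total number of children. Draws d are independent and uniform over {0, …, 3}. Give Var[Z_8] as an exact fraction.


482553984375/1073741824

Outcome values over d=0..3: [1, 1, 0, 3]
Σy = 5, Σy² = 11, M = 4
μ = 5/4 = 5/4,  σ² = 11/4 − (5/4)² = 19/16
V_0 = 0, E_0 = 4
V_1 = 19/16·E_0 + (5/4)²·V_0 = 19/4;  E_1 = 5
V_2 = 19/16·E_1 + (5/4)²·V_1 = 855/64;  E_2 = 25/4
V_3 = 19/16·E_2 + (5/4)²·V_2 = 28975/1024;  E_3 = 125/16
V_4 = 19/16·E_3 + (5/4)²·V_3 = 876375/16384;  E_4 = 625/64
V_5 = 19/16·E_4 + (5/4)²·V_4 = 24949375/262144;  E_5 = 3125/256
V_6 = 19/16·E_5 + (5/4)²·V_5 = 684534375/4194304;  E_6 = 15625/1024
V_7 = 19/16·E_6 + (5/4)²·V_6 = 18329359375/67108864;  E_7 = 78125/4096
V_8 = 19/16·E_7 + (5/4)²·V_7 = 482553984375/1073741824;  E_8 = 390625/16384


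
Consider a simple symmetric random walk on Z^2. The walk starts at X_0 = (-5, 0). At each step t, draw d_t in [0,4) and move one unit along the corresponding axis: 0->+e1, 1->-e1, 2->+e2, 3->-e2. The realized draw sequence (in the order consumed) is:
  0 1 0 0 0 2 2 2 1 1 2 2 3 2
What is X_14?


(-4, 5)

t=0: X=(-5, 0), d=0 → +e1, X_1=(-4, 0)
t=1: X=(-4, 0), d=1 → -e1, X_2=(-5, 0)
t=2: X=(-5, 0), d=0 → +e1, X_3=(-4, 0)
t=3: X=(-4, 0), d=0 → +e1, X_4=(-3, 0)
t=4: X=(-3, 0), d=0 → +e1, X_5=(-2, 0)
t=5: X=(-2, 0), d=2 → +e2, X_6=(-2, 1)
t=6: X=(-2, 1), d=2 → +e2, X_7=(-2, 2)
t=7: X=(-2, 2), d=2 → +e2, X_8=(-2, 3)
t=8: X=(-2, 3), d=1 → -e1, X_9=(-3, 3)
t=9: X=(-3, 3), d=1 → -e1, X_10=(-4, 3)
t=10: X=(-4, 3), d=2 → +e2, X_11=(-4, 4)
t=11: X=(-4, 4), d=2 → +e2, X_12=(-4, 5)
t=12: X=(-4, 5), d=3 → -e2, X_13=(-4, 4)
t=13: X=(-4, 4), d=2 → +e2, X_14=(-4, 5)
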